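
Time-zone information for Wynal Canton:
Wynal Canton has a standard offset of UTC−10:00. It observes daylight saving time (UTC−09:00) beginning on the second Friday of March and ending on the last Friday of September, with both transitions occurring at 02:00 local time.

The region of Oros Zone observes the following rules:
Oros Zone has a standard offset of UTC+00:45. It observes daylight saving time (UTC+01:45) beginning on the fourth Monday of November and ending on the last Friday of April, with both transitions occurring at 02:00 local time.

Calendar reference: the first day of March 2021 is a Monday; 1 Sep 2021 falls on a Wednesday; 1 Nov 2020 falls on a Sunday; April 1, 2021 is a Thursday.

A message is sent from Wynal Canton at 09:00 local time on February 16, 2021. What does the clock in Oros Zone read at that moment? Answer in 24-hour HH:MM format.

20:45

1 March 2021 is a Monday, so the first Friday is March 5 and the second is March 12.
1 September 2021 is a Wednesday, so Fridays fall on 3, 10, 17, 24; the last is September 24.
February 16, 2021 does not fall between 12 March and 24 September, so daylight saving is not in effect and Wynal Canton is at UTC−10:00.
09:00 Wynal Canton + 10h = 19:00 UTC.
1 November 2020 is a Sunday, so the first Monday is November 2 and the fourth is November 23.
1 April 2021 is a Thursday, so Fridays fall on 2, 9, 16, 23, 30; the last is April 30.
At the standard offset (UTC+00:45), 19:00 UTC + 0h45m = 19:45 Oros Zone standard time.
The standard-time date in Oros Zone, February 16, 2021, lies within the daylight-saving period (23 November 2020 – 30 April 2021), so Oros Zone is on daylight time, UTC+01:45.
19:00 UTC + 1h45m = 20:45 Oros Zone.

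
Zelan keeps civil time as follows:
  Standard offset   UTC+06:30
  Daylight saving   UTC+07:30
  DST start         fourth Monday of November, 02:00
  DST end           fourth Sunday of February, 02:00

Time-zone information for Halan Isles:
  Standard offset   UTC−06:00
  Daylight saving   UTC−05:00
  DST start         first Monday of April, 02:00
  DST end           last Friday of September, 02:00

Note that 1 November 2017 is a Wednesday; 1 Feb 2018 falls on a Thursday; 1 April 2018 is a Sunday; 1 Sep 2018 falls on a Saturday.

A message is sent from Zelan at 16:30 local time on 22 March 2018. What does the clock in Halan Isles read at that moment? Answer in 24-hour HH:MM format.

1 November 2017 is a Wednesday, so the first Monday is November 6 and the fourth is November 27.
1 February 2018 is a Thursday, so the first Sunday is February 4 and the fourth is February 25.
22 March 2018 is outside the daylight-saving period (27 November 2017 – 25 February 2018), so Zelan is on standard time, UTC+06:30.
16:30 Zelan − 6h30m = 10:00 UTC.
1 April 2018 is a Sunday, so the first Monday is April 2.
1 September 2018 is a Saturday, so Fridays fall on 7, 14, 21, 28; the last is September 28.
At the standard offset (UTC−06:00), 10:00 UTC − 6h = 04:00 Halan Isles standard time.
Daylight saving runs 2 April – 28 September; the standard-time date in Halan Isles, 22 March 2018, is outside that window, so Halan Isles is on standard time at UTC−06:00.
10:00 UTC − 6h = 04:00 Halan Isles.

04:00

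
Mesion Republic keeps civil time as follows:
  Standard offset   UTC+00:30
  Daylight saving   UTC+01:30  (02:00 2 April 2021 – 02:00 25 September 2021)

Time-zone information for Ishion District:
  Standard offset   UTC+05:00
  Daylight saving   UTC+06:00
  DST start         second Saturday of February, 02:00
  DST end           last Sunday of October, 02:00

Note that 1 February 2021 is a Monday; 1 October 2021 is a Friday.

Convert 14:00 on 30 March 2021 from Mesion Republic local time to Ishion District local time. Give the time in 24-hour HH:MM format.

19:30

30 March 2021 is outside the daylight-saving period (2 April – 25 September), so Mesion Republic is on standard time, UTC+00:30.
14:00 Mesion Republic − 0h30m = 13:30 UTC.
1 February 2021 is a Monday, so the first Saturday is February 6 and the second is February 13.
1 October 2021 is a Friday, so Sundays fall on 3, 10, 17, 24, 31; the last is October 31.
At the standard offset (UTC+05:00), 13:30 UTC + 5h = 18:30 Ishion District standard time.
The standard-time date in Ishion District, 30 March 2021, lies within the daylight-saving period (13 February – 31 October), so Ishion District is on daylight time, UTC+06:00.
13:30 UTC + 6h = 19:30 Ishion District.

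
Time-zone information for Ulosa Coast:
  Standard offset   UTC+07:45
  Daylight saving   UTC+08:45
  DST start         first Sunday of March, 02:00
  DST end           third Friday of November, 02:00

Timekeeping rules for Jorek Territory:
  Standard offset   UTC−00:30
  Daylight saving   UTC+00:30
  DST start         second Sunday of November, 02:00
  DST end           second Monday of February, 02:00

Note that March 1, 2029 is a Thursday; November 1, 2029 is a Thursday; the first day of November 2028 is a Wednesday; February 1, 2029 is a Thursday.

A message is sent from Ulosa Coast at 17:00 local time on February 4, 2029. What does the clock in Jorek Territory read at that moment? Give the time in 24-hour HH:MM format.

09:45

1 March 2029 is a Thursday, so the first Sunday is March 4.
1 November 2029 is a Thursday, so the first Friday is November 2 and the third is November 16.
February 4, 2029 does not fall between 4 March and 16 November, so daylight saving is not in effect and Ulosa Coast is at UTC+07:45.
17:00 Ulosa Coast − 7h45m = 09:15 UTC.
1 November 2028 is a Wednesday, so the first Sunday is November 5 and the second is November 12.
1 February 2029 is a Thursday, so the first Monday is February 5 and the second is February 12.
At the standard offset (UTC−00:30), 09:15 UTC − 0h30m = 08:45 Jorek Territory standard time.
Daylight saving runs 12 November 2028 – 12 February 2029; the standard-time date in Jorek Territory, February 4, 2029, is inside that window, so Jorek Territory is at UTC+00:30.
09:15 UTC + 0h30m = 09:45 Jorek Territory.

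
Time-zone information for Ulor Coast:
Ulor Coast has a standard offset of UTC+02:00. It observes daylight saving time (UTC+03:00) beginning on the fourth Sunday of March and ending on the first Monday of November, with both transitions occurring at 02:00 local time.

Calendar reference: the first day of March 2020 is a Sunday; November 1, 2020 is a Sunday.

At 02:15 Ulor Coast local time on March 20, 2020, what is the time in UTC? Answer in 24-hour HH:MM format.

1 March 2020 is a Sunday, so the first Sunday is March 1 and the fourth is March 22.
1 November 2020 is a Sunday, so the first Monday is November 2.
Daylight saving runs 22 March – 2 November; March 20, 2020 is outside that window, so Ulor Coast is on standard time at UTC+02:00.
02:15 local − 2h = 00:15 UTC.

00:15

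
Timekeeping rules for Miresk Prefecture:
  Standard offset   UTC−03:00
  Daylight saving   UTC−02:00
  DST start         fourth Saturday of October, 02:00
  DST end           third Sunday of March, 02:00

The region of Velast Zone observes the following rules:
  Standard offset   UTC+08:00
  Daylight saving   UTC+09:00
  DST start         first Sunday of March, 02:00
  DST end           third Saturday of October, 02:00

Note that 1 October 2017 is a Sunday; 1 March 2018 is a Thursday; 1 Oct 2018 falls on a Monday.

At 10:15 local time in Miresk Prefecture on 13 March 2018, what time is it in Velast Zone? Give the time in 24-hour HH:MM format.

21:15

1 October 2017 is a Sunday, so the first Saturday is October 7 and the fourth is October 28.
1 March 2018 is a Thursday, so the first Sunday is March 4 and the third is March 18.
13 March 2018 lies within the daylight-saving period (28 October 2017 – 18 March 2018), so Miresk Prefecture is on daylight time, UTC−02:00.
10:15 Miresk Prefecture + 2h = 12:15 UTC.
1 March 2018 is a Thursday, so the first Sunday is March 4.
1 October 2018 is a Monday, so the first Saturday is October 6 and the third is October 20.
At the standard offset (UTC+08:00), 12:15 UTC + 8h = 20:15 Velast Zone standard time.
The standard-time date in Velast Zone, 13 March 2018, falls between 4 March and 20 October, so daylight saving is in effect and Velast Zone is at UTC+09:00.
12:15 UTC + 9h = 21:15 Velast Zone.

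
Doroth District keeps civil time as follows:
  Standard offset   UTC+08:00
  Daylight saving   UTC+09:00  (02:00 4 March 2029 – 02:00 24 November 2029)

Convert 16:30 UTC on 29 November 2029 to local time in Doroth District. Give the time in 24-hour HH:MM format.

00:30

At the standard offset (UTC+08:00), 16:30 UTC + 8h = 00:30 Doroth District standard time (rolling into the next day, 30 November 2029).
Daylight saving runs 4 March – 24 November; the standard-time date in Doroth District, 30 November 2029, is outside that window, so Doroth District is on standard time at UTC+08:00.
16:30 UTC + 8h = 00:30 local (rolling into the next day, 30 November 2029).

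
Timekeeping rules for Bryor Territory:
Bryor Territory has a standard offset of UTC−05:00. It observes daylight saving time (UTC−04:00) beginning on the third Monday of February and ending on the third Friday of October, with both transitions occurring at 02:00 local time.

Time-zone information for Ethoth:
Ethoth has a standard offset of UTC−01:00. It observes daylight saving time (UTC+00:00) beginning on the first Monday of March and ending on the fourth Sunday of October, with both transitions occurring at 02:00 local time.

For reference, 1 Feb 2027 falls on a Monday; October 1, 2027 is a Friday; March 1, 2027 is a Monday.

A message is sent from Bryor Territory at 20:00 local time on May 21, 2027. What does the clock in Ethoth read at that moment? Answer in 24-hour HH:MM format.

1 February 2027 is a Monday, so the first Monday is February 1 and the third is February 15.
1 October 2027 is a Friday, so the first Friday is October 1 and the third is October 15.
May 21, 2027 falls between 15 February and 15 October, so daylight saving is in effect and Bryor Territory is at UTC−04:00.
20:00 Bryor Territory + 4h = 00:00 UTC (rolling into the next day, 22 May 2027).
1 March 2027 is a Monday, so the first Monday is March 1.
1 October 2027 is a Friday, so the first Sunday is October 3 and the fourth is October 24.
At the standard offset (UTC−01:00), 00:00 UTC − 1h = 23:00 Ethoth standard time (rolling into the previous day, 21 May 2027).
Daylight saving runs 1 March – 24 October; the standard-time date in Ethoth, May 21, 2027, is inside that window, so Ethoth is at UTC+00:00.
00:00 UTC + 0h = 00:00 Ethoth.

00:00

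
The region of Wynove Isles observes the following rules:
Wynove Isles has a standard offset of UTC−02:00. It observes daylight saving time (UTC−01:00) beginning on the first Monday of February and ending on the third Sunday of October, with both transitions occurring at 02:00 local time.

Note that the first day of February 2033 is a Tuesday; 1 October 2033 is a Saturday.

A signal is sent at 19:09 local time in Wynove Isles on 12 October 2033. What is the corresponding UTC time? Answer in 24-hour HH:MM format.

20:09

1 February 2033 is a Tuesday, so the first Monday is February 7.
1 October 2033 is a Saturday, so the first Sunday is October 2 and the third is October 16.
12 October 2033 falls between 7 February and 16 October, so daylight saving is in effect and Wynove Isles is at UTC−01:00.
19:09 local + 1h = 20:09 UTC.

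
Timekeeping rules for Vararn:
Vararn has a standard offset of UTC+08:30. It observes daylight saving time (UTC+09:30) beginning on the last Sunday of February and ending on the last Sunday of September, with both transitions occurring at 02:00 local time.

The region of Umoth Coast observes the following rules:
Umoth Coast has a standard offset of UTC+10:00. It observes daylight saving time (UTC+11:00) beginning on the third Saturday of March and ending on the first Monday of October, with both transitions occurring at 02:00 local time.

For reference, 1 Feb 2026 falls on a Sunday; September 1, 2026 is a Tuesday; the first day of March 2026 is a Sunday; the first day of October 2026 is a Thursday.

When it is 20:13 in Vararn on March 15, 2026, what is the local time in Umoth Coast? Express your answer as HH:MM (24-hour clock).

20:43

1 February 2026 is a Sunday, so Sundays fall on 1, 8, 15, 22; the last is February 22.
1 September 2026 is a Tuesday, so Sundays fall on 6, 13, 20, 27; the last is September 27.
March 15, 2026 falls between 22 February and 27 September, so daylight saving is in effect and Vararn is at UTC+09:30.
20:13 Vararn − 9h30m = 10:43 UTC.
1 March 2026 is a Sunday, so the first Saturday is March 7 and the third is March 21.
1 October 2026 is a Thursday, so the first Monday is October 5.
At the standard offset (UTC+10:00), 10:43 UTC + 10h = 20:43 Umoth Coast standard time.
The standard-time date in Umoth Coast, March 15, 2026, is outside the daylight-saving period (21 March – 5 October), so Umoth Coast is on standard time, UTC+10:00.
10:43 UTC + 10h = 20:43 Umoth Coast.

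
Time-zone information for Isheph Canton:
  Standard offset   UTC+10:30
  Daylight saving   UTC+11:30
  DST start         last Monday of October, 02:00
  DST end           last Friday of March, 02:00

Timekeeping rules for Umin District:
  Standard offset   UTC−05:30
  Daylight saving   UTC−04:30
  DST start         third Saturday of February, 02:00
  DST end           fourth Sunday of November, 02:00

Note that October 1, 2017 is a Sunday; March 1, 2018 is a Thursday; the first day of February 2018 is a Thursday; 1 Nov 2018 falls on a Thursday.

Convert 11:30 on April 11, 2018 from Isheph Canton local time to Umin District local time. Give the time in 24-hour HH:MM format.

1 October 2017 is a Sunday, so Mondays fall on 2, 9, 16, 23, 30; the last is October 30.
1 March 2018 is a Thursday, so Fridays fall on 2, 9, 16, 23, 30; the last is March 30.
April 11, 2018 does not fall between 30 October 2017 and 30 March 2018, so daylight saving is not in effect and Isheph Canton is at UTC+10:30.
11:30 Isheph Canton − 10h30m = 01:00 UTC.
1 February 2018 is a Thursday, so the first Saturday is February 3 and the third is February 17.
1 November 2018 is a Thursday, so the first Sunday is November 4 and the fourth is November 25.
At the standard offset (UTC−05:30), 01:00 UTC − 5h30m = 19:30 Umin District standard time (rolling into the previous day, 10 April 2018).
The standard-time date in Umin District, April 10, 2018, lies within the daylight-saving period (17 February – 25 November), so Umin District is on daylight time, UTC−04:30.
01:00 UTC − 4h30m = 20:30 Umin District (rolling into the previous day, 10 April 2018).

20:30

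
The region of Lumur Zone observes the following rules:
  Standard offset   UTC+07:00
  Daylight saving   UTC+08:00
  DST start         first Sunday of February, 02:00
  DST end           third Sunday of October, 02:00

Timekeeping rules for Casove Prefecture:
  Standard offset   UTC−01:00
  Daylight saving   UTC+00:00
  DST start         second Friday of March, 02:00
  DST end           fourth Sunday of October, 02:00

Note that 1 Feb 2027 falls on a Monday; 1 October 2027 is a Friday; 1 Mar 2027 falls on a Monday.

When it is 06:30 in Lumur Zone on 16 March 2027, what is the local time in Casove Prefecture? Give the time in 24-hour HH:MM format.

22:30

1 February 2027 is a Monday, so the first Sunday is February 7.
1 October 2027 is a Friday, so the first Sunday is October 3 and the third is October 17.
Daylight saving runs 7 February – 17 October; 16 March 2027 is inside that window, so Lumur Zone is at UTC+08:00.
06:30 Lumur Zone − 8h = 22:30 UTC (rolling into the previous day, 15 March 2027).
1 March 2027 is a Monday, so the first Friday is March 5 and the second is March 12.
1 October 2027 is a Friday, so the first Sunday is October 3 and the fourth is October 24.
At the standard offset (UTC−01:00), 22:30 UTC − 1h = 21:30 Casove Prefecture standard time.
Daylight saving runs 12 March – 24 October; the standard-time date in Casove Prefecture, 15 March 2027, is inside that window, so Casove Prefecture is at UTC+00:00.
22:30 UTC + 0h = 22:30 Casove Prefecture.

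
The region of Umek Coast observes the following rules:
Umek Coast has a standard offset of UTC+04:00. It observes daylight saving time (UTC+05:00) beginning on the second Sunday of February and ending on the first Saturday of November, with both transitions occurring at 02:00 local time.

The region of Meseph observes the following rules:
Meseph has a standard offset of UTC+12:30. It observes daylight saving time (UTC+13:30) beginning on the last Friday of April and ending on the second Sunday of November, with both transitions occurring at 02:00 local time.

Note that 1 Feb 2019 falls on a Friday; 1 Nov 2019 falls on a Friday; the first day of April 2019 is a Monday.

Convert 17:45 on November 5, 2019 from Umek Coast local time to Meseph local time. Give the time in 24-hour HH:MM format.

03:15

1 February 2019 is a Friday, so the first Sunday is February 3 and the second is February 10.
1 November 2019 is a Friday, so the first Saturday is November 2.
November 5, 2019 is outside the daylight-saving period (10 February – 2 November), so Umek Coast is on standard time, UTC+04:00.
17:45 Umek Coast − 4h = 13:45 UTC.
1 April 2019 is a Monday, so Fridays fall on 5, 12, 19, 26; the last is April 26.
1 November 2019 is a Friday, so the first Sunday is November 3 and the second is November 10.
At the standard offset (UTC+12:30), 13:45 UTC + 12h30m = 02:15 Meseph standard time (rolling into the next day, 6 November 2019).
Daylight saving runs 26 April – 10 November; the standard-time date in Meseph, November 6, 2019, is inside that window, so Meseph is at UTC+13:30.
13:45 UTC + 13h30m = 03:15 Meseph (rolling into the next day, 6 November 2019).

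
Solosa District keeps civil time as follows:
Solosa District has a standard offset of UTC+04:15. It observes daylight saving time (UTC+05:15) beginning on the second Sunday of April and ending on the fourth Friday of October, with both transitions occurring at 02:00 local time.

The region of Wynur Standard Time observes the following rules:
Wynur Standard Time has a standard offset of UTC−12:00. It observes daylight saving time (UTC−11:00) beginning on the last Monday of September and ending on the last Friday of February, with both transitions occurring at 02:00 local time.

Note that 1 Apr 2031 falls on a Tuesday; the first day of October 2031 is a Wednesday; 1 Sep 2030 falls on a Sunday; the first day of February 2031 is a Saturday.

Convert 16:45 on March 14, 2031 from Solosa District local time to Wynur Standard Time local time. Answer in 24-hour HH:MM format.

00:30

1 April 2031 is a Tuesday, so the first Sunday is April 6 and the second is April 13.
1 October 2031 is a Wednesday, so the first Friday is October 3 and the fourth is October 24.
Daylight saving runs 13 April – 24 October; March 14, 2031 is outside that window, so Solosa District is on standard time at UTC+04:15.
16:45 Solosa District − 4h15m = 12:30 UTC.
1 September 2030 is a Sunday, so Mondays fall on 2, 9, 16, 23, 30; the last is September 30.
1 February 2031 is a Saturday, so Fridays fall on 7, 14, 21, 28; the last is February 28.
At the standard offset (UTC−12:00), 12:30 UTC − 12h = 00:30 Wynur Standard Time standard time.
The standard-time date in Wynur Standard Time, March 14, 2031, is outside the daylight-saving period (30 September 2030 – 28 February 2031), so Wynur Standard Time is on standard time, UTC−12:00.
12:30 UTC − 12h = 00:30 Wynur Standard Time.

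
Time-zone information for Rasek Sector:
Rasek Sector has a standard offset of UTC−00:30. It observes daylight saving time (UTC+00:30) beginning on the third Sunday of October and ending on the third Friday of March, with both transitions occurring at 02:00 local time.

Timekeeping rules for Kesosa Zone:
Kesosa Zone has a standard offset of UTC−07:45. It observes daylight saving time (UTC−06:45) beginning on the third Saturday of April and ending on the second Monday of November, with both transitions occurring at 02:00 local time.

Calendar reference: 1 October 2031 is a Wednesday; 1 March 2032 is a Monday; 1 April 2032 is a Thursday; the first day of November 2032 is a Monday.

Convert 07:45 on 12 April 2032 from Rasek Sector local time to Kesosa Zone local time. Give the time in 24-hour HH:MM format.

1 October 2031 is a Wednesday, so the first Sunday is October 5 and the third is October 19.
1 March 2032 is a Monday, so the first Friday is March 5 and the third is March 19.
12 April 2032 is outside the daylight-saving period (19 October 2031 – 19 March 2032), so Rasek Sector is on standard time, UTC−00:30.
07:45 Rasek Sector + 0h30m = 08:15 UTC.
1 April 2032 is a Thursday, so the first Saturday is April 3 and the third is April 17.
1 November 2032 is a Monday, so the first Monday is November 1 and the second is November 8.
At the standard offset (UTC−07:45), 08:15 UTC − 7h45m = 00:30 Kesosa Zone standard time.
The standard-time date in Kesosa Zone, 12 April 2032, is outside the daylight-saving period (17 April – 8 November), so Kesosa Zone is on standard time, UTC−07:45.
08:15 UTC − 7h45m = 00:30 Kesosa Zone.

00:30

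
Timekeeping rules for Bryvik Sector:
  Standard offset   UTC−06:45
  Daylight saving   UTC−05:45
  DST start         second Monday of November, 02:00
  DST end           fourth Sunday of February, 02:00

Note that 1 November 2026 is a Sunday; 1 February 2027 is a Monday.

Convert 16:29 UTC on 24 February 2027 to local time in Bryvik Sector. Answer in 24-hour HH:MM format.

10:44

1 November 2026 is a Sunday, so the first Monday is November 2 and the second is November 9.
1 February 2027 is a Monday, so the first Sunday is February 7 and the fourth is February 28.
At the standard offset (UTC−06:45), 16:29 UTC − 6h45m = 09:44 Bryvik Sector standard time.
Daylight saving runs 9 November 2026 – 28 February 2027; the standard-time date in Bryvik Sector, 24 February 2027, is inside that window, so Bryvik Sector is at UTC−05:45.
16:29 UTC − 5h45m = 10:44 local.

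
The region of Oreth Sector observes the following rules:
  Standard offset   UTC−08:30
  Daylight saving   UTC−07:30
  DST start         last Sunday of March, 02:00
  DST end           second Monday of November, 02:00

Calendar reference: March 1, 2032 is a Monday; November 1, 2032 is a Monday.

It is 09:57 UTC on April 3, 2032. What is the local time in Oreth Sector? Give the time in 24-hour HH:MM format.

02:27

1 March 2032 is a Monday, so Sundays fall on 7, 14, 21, 28; the last is March 28.
1 November 2032 is a Monday, so the first Monday is November 1 and the second is November 8.
At the standard offset (UTC−08:30), 09:57 UTC − 8h30m = 01:27 Oreth Sector standard time.
The standard-time date in Oreth Sector, April 3, 2032, lies within the daylight-saving period (28 March – 8 November), so Oreth Sector is on daylight time, UTC−07:30.
09:57 UTC − 7h30m = 02:27 local.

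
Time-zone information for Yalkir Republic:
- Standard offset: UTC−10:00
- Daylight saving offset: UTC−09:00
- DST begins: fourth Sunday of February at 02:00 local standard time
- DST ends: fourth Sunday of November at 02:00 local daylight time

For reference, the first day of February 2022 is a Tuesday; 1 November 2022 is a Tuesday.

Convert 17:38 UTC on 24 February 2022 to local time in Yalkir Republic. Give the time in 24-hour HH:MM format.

1 February 2022 is a Tuesday, so the first Sunday is February 6 and the fourth is February 27.
1 November 2022 is a Tuesday, so the first Sunday is November 6 and the fourth is November 27.
At the standard offset (UTC−10:00), 17:38 UTC − 10h = 07:38 Yalkir Republic standard time.
Daylight saving runs 27 February – 27 November; the standard-time date in Yalkir Republic, 24 February 2022, is outside that window, so Yalkir Republic is on standard time at UTC−10:00.
17:38 UTC − 10h = 07:38 local.

07:38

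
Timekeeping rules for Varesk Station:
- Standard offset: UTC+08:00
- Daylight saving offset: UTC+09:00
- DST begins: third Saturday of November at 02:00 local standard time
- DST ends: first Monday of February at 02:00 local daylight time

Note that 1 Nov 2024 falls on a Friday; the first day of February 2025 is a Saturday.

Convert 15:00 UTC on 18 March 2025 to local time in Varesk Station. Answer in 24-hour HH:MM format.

23:00

1 November 2024 is a Friday, so the first Saturday is November 2 and the third is November 16.
1 February 2025 is a Saturday, so the first Monday is February 3.
At the standard offset (UTC+08:00), 15:00 UTC + 8h = 23:00 Varesk Station standard time.
The standard-time date in Varesk Station, 18 March 2025, is outside the daylight-saving period (16 November 2024 – 3 February 2025), so Varesk Station is on standard time, UTC+08:00.
15:00 UTC + 8h = 23:00 local.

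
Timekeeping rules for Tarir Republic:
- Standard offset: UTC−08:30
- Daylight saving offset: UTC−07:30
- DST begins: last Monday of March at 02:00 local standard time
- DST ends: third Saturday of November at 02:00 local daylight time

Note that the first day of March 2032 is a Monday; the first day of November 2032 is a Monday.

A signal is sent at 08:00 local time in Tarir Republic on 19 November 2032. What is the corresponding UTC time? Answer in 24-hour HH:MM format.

15:30

1 March 2032 is a Monday, so Mondays fall on 1, 8, 15, 22, 29; the last is March 29.
1 November 2032 is a Monday, so the first Saturday is November 6 and the third is November 20.
19 November 2032 lies within the daylight-saving period (29 March – 20 November), so Tarir Republic is on daylight time, UTC−07:30.
08:00 local + 7h30m = 15:30 UTC.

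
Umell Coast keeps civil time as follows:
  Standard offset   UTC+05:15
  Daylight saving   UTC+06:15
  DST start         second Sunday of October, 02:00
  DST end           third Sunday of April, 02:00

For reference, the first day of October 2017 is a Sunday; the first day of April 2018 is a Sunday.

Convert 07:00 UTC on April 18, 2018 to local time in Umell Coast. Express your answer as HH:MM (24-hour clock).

12:15

1 October 2017 is a Sunday, so the first Sunday is October 1 and the second is October 8.
1 April 2018 is a Sunday, so the first Sunday is April 1 and the third is April 15.
At the standard offset (UTC+05:15), 07:00 UTC + 5h15m = 12:15 Umell Coast standard time.
Daylight saving runs 8 October 2017 – 15 April 2018; the standard-time date in Umell Coast, April 18, 2018, is outside that window, so Umell Coast is on standard time at UTC+05:15.
07:00 UTC + 5h15m = 12:15 local.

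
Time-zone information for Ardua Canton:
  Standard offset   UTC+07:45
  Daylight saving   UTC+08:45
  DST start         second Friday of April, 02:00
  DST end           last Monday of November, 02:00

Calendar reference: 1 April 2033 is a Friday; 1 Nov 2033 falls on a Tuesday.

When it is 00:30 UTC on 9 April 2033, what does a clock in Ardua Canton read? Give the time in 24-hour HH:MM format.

09:15

1 April 2033 is a Friday, so the first Friday is April 1 and the second is April 8.
1 November 2033 is a Tuesday, so Mondays fall on 7, 14, 21, 28; the last is November 28.
At the standard offset (UTC+07:45), 00:30 UTC + 7h45m = 08:15 Ardua Canton standard time.
The standard-time date in Ardua Canton, 9 April 2033, lies within the daylight-saving period (8 April – 28 November), so Ardua Canton is on daylight time, UTC+08:45.
00:30 UTC + 8h45m = 09:15 local.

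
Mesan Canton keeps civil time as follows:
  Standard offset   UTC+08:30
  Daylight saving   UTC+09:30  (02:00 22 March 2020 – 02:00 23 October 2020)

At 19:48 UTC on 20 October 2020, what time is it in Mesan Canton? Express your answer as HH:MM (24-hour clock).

At the standard offset (UTC+08:30), 19:48 UTC + 8h30m = 04:18 Mesan Canton standard time (rolling into the next day, 21 October 2020).
The standard-time date in Mesan Canton, 21 October 2020, lies within the daylight-saving period (22 March – 23 October), so Mesan Canton is on daylight time, UTC+09:30.
19:48 UTC + 9h30m = 05:18 local (rolling into the next day, 21 October 2020).

05:18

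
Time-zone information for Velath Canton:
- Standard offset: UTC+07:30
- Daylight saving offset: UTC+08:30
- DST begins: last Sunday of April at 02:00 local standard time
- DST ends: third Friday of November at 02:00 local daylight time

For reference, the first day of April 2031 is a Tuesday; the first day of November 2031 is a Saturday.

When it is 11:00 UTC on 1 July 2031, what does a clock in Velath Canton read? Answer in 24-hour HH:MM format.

1 April 2031 is a Tuesday, so Sundays fall on 6, 13, 20, 27; the last is April 27.
1 November 2031 is a Saturday, so the first Friday is November 7 and the third is November 21.
At the standard offset (UTC+07:30), 11:00 UTC + 7h30m = 18:30 Velath Canton standard time.
The standard-time date in Velath Canton, 1 July 2031, lies within the daylight-saving period (27 April – 21 November), so Velath Canton is on daylight time, UTC+08:30.
11:00 UTC + 8h30m = 19:30 local.

19:30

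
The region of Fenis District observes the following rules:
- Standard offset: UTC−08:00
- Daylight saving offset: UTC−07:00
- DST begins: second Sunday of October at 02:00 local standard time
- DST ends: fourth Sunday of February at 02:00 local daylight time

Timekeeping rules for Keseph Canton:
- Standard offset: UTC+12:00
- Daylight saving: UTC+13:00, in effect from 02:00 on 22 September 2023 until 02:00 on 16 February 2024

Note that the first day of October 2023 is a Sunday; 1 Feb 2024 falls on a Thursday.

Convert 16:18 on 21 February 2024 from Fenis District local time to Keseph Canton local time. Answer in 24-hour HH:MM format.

11:18

1 October 2023 is a Sunday, so the first Sunday is October 1 and the second is October 8.
1 February 2024 is a Thursday, so the first Sunday is February 4 and the fourth is February 25.
21 February 2024 lies within the daylight-saving period (8 October 2023 – 25 February 2024), so Fenis District is on daylight time, UTC−07:00.
16:18 Fenis District + 7h = 23:18 UTC.
At the standard offset (UTC+12:00), 23:18 UTC + 12h = 11:18 Keseph Canton standard time (rolling into the next day, 22 February 2024).
The standard-time date in Keseph Canton, 22 February 2024, does not fall between 22 September 2023 and 16 February 2024, so daylight saving is not in effect and Keseph Canton is at UTC+12:00.
23:18 UTC + 12h = 11:18 Keseph Canton (rolling into the next day, 22 February 2024).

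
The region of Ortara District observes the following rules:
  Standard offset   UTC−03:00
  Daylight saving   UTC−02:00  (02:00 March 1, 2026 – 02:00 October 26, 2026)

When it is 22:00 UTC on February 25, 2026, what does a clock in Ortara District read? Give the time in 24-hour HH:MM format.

At the standard offset (UTC−03:00), 22:00 UTC − 3h = 19:00 Ortara District standard time.
The standard-time date in Ortara District, February 25, 2026, does not fall between 1 March and 26 October, so daylight saving is not in effect and Ortara District is at UTC−03:00.
22:00 UTC − 3h = 19:00 local.

19:00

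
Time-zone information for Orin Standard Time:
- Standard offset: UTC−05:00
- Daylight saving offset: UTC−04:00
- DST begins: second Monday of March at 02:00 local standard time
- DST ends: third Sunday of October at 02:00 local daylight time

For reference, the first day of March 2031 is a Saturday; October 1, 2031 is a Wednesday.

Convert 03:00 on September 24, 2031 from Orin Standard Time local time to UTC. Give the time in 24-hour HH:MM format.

1 March 2031 is a Saturday, so the first Monday is March 3 and the second is March 10.
1 October 2031 is a Wednesday, so the first Sunday is October 5 and the third is October 19.
Daylight saving runs 10 March – 19 October; September 24, 2031 is inside that window, so Orin Standard Time is at UTC−04:00.
03:00 local + 4h = 07:00 UTC.

07:00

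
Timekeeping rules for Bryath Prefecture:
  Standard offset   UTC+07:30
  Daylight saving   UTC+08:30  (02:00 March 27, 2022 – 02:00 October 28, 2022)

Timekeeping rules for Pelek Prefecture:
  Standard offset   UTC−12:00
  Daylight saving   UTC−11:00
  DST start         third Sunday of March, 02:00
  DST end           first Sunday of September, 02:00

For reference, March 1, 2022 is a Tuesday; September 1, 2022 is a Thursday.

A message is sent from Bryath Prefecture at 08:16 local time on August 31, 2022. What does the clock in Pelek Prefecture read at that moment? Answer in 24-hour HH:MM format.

12:46

Daylight saving runs 27 March – 28 October; August 31, 2022 is inside that window, so Bryath Prefecture is at UTC+08:30.
08:16 Bryath Prefecture − 8h30m = 23:46 UTC (rolling into the previous day, 30 August 2022).
1 March 2022 is a Tuesday, so the first Sunday is March 6 and the third is March 20.
1 September 2022 is a Thursday, so the first Sunday is September 4.
At the standard offset (UTC−12:00), 23:46 UTC − 12h = 11:46 Pelek Prefecture standard time.
The standard-time date in Pelek Prefecture, August 30, 2022, lies within the daylight-saving period (20 March – 4 September), so Pelek Prefecture is on daylight time, UTC−11:00.
23:46 UTC − 11h = 12:46 Pelek Prefecture.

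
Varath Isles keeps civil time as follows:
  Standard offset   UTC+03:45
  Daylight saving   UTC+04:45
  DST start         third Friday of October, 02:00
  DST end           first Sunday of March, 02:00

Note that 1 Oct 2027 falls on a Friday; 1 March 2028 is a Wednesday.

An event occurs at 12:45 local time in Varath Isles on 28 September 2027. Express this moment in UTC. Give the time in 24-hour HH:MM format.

09:00

1 October 2027 is a Friday, so the first Friday is October 1 and the third is October 15.
1 March 2028 is a Wednesday, so the first Sunday is March 5.
Daylight saving runs 15 October 2027 – 5 March 2028; 28 September 2027 is outside that window, so Varath Isles is on standard time at UTC+03:45.
12:45 local − 3h45m = 09:00 UTC.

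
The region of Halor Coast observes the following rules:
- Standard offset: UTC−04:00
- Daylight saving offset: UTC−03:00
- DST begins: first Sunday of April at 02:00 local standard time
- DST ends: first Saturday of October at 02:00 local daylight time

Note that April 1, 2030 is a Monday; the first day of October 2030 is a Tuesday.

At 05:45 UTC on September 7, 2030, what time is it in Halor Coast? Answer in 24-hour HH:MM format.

1 April 2030 is a Monday, so the first Sunday is April 7.
1 October 2030 is a Tuesday, so the first Saturday is October 5.
At the standard offset (UTC−04:00), 05:45 UTC − 4h = 01:45 Halor Coast standard time.
The standard-time date in Halor Coast, September 7, 2030, falls between 7 April and 5 October, so daylight saving is in effect and Halor Coast is at UTC−03:00.
05:45 UTC − 3h = 02:45 local.

02:45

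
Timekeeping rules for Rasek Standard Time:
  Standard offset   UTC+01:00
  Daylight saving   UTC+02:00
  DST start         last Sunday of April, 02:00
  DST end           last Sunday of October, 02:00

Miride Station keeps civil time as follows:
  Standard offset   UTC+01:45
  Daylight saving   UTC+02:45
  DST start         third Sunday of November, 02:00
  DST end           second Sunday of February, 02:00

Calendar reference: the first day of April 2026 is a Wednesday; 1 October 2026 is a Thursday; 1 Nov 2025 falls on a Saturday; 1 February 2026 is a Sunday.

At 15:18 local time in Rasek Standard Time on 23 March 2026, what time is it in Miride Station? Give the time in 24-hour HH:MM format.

1 April 2026 is a Wednesday, so Sundays fall on 5, 12, 19, 26; the last is April 26.
1 October 2026 is a Thursday, so Sundays fall on 4, 11, 18, 25; the last is October 25.
23 March 2026 is outside the daylight-saving period (26 April – 25 October), so Rasek Standard Time is on standard time, UTC+01:00.
15:18 Rasek Standard Time − 1h = 14:18 UTC.
1 November 2025 is a Saturday, so the first Sunday is November 2 and the third is November 16.
1 February 2026 is a Sunday, so the first Sunday is February 1 and the second is February 8.
At the standard offset (UTC+01:45), 14:18 UTC + 1h45m = 16:03 Miride Station standard time.
The standard-time date in Miride Station, 23 March 2026, is outside the daylight-saving period (16 November 2025 – 8 February 2026), so Miride Station is on standard time, UTC+01:45.
14:18 UTC + 1h45m = 16:03 Miride Station.

16:03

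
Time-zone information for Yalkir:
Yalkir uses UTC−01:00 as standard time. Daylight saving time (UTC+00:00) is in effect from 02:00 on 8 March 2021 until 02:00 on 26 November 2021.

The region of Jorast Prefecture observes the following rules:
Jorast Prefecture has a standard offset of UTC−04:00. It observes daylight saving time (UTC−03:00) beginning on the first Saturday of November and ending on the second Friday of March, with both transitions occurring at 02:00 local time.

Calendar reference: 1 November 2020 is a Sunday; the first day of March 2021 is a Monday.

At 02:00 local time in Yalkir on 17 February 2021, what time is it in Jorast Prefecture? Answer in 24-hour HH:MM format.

00:00

17 February 2021 does not fall between 8 March and 26 November, so daylight saving is not in effect and Yalkir is at UTC−01:00.
02:00 Yalkir + 1h = 03:00 UTC.
1 November 2020 is a Sunday, so the first Saturday is November 7.
1 March 2021 is a Monday, so the first Friday is March 5 and the second is March 12.
At the standard offset (UTC−04:00), 03:00 UTC − 4h = 23:00 Jorast Prefecture standard time (rolling into the previous day, 16 February 2021).
Daylight saving runs 7 November 2020 – 12 March 2021; the standard-time date in Jorast Prefecture, 16 February 2021, is inside that window, so Jorast Prefecture is at UTC−03:00.
03:00 UTC − 3h = 00:00 Jorast Prefecture.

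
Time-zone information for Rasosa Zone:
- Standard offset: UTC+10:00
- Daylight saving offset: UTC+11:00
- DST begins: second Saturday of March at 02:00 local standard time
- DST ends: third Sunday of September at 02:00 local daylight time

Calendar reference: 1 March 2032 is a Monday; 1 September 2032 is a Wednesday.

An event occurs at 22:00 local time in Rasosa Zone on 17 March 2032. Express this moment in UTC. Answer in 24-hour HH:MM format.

11:00

1 March 2032 is a Monday, so the first Saturday is March 6 and the second is March 13.
1 September 2032 is a Wednesday, so the first Sunday is September 5 and the third is September 19.
17 March 2032 falls between 13 March and 19 September, so daylight saving is in effect and Rasosa Zone is at UTC+11:00.
22:00 local − 11h = 11:00 UTC.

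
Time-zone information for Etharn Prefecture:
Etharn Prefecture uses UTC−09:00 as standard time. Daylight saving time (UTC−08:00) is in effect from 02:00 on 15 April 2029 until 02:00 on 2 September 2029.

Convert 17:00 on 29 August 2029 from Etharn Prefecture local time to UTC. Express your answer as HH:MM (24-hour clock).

29 August 2029 lies within the daylight-saving period (15 April – 2 September), so Etharn Prefecture is on daylight time, UTC−08:00.
17:00 local + 8h = 01:00 UTC (rolling into the next day, 30 August 2029).

01:00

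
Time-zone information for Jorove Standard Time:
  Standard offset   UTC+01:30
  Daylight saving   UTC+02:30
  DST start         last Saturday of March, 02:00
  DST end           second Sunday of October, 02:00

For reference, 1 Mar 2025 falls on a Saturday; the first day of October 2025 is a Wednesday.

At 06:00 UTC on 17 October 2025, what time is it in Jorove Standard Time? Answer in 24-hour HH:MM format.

07:30

1 March 2025 is a Saturday, so Saturdays fall on 1, 8, 15, 22, 29; the last is March 29.
1 October 2025 is a Wednesday, so the first Sunday is October 5 and the second is October 12.
At the standard offset (UTC+01:30), 06:00 UTC + 1h30m = 07:30 Jorove Standard Time standard time.
The standard-time date in Jorove Standard Time, 17 October 2025, is outside the daylight-saving period (29 March – 12 October), so Jorove Standard Time is on standard time, UTC+01:30.
06:00 UTC + 1h30m = 07:30 local.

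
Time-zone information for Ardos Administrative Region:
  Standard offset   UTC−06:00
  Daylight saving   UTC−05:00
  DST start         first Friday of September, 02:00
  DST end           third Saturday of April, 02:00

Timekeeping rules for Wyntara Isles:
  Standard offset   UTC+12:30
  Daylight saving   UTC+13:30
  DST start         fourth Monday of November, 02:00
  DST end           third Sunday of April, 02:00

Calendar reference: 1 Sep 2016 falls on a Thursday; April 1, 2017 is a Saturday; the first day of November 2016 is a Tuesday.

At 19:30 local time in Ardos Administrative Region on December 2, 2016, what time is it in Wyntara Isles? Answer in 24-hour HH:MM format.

14:00

1 September 2016 is a Thursday, so the first Friday is September 2.
1 April 2017 is a Saturday, so the first Saturday is April 1 and the third is April 15.
December 2, 2016 falls between 2 September 2016 and 15 April 2017, so daylight saving is in effect and Ardos Administrative Region is at UTC−05:00.
19:30 Ardos Administrative Region + 5h = 00:30 UTC (rolling into the next day, 3 December 2016).
1 November 2016 is a Tuesday, so the first Monday is November 7 and the fourth is November 28.
1 April 2017 is a Saturday, so the first Sunday is April 2 and the third is April 16.
At the standard offset (UTC+12:30), 00:30 UTC + 12h30m = 13:00 Wyntara Isles standard time.
The standard-time date in Wyntara Isles, December 3, 2016, lies within the daylight-saving period (28 November 2016 – 16 April 2017), so Wyntara Isles is on daylight time, UTC+13:30.
00:30 UTC + 13h30m = 14:00 Wyntara Isles.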